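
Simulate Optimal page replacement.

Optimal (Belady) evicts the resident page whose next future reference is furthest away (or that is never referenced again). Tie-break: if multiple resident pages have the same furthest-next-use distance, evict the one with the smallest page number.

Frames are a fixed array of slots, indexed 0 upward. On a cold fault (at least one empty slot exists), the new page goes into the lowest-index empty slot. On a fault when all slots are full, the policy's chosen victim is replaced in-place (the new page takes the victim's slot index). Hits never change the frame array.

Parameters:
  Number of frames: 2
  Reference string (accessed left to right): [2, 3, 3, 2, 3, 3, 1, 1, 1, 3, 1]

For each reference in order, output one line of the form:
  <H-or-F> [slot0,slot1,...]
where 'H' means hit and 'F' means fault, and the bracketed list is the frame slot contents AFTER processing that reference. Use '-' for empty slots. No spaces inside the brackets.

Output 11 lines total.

F [2,-]
F [2,3]
H [2,3]
H [2,3]
H [2,3]
H [2,3]
F [1,3]
H [1,3]
H [1,3]
H [1,3]
H [1,3]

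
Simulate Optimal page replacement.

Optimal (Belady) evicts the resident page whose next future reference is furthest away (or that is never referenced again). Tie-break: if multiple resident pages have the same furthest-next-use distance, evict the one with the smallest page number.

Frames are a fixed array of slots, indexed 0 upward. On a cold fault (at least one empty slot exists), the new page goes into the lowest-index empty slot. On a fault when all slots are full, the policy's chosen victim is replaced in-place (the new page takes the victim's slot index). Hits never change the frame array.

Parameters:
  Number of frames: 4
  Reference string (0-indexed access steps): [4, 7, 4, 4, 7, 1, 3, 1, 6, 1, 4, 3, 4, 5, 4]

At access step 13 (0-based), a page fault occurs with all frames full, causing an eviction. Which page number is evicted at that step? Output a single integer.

Step 0: ref 4 -> FAULT, frames=[4,-,-,-]
Step 1: ref 7 -> FAULT, frames=[4,7,-,-]
Step 2: ref 4 -> HIT, frames=[4,7,-,-]
Step 3: ref 4 -> HIT, frames=[4,7,-,-]
Step 4: ref 7 -> HIT, frames=[4,7,-,-]
Step 5: ref 1 -> FAULT, frames=[4,7,1,-]
Step 6: ref 3 -> FAULT, frames=[4,7,1,3]
Step 7: ref 1 -> HIT, frames=[4,7,1,3]
Step 8: ref 6 -> FAULT, evict 7, frames=[4,6,1,3]
Step 9: ref 1 -> HIT, frames=[4,6,1,3]
Step 10: ref 4 -> HIT, frames=[4,6,1,3]
Step 11: ref 3 -> HIT, frames=[4,6,1,3]
Step 12: ref 4 -> HIT, frames=[4,6,1,3]
Step 13: ref 5 -> FAULT, evict 1, frames=[4,6,5,3]
At step 13: evicted page 1

Answer: 1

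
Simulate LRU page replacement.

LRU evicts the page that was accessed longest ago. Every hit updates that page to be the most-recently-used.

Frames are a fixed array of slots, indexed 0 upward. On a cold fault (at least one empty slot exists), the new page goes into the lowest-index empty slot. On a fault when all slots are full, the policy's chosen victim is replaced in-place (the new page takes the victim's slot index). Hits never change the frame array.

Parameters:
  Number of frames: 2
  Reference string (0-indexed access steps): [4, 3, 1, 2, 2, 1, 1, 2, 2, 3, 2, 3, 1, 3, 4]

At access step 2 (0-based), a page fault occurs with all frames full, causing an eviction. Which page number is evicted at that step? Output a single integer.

Answer: 4

Derivation:
Step 0: ref 4 -> FAULT, frames=[4,-]
Step 1: ref 3 -> FAULT, frames=[4,3]
Step 2: ref 1 -> FAULT, evict 4, frames=[1,3]
At step 2: evicted page 4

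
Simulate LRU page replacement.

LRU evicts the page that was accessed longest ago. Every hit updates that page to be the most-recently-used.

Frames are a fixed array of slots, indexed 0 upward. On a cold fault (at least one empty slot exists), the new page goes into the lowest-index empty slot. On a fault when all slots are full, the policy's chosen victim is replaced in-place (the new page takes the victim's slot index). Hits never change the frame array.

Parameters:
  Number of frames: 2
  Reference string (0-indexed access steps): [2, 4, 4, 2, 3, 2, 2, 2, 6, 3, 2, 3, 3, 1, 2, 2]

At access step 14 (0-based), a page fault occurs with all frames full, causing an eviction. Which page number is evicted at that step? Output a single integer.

Answer: 3

Derivation:
Step 0: ref 2 -> FAULT, frames=[2,-]
Step 1: ref 4 -> FAULT, frames=[2,4]
Step 2: ref 4 -> HIT, frames=[2,4]
Step 3: ref 2 -> HIT, frames=[2,4]
Step 4: ref 3 -> FAULT, evict 4, frames=[2,3]
Step 5: ref 2 -> HIT, frames=[2,3]
Step 6: ref 2 -> HIT, frames=[2,3]
Step 7: ref 2 -> HIT, frames=[2,3]
Step 8: ref 6 -> FAULT, evict 3, frames=[2,6]
Step 9: ref 3 -> FAULT, evict 2, frames=[3,6]
Step 10: ref 2 -> FAULT, evict 6, frames=[3,2]
Step 11: ref 3 -> HIT, frames=[3,2]
Step 12: ref 3 -> HIT, frames=[3,2]
Step 13: ref 1 -> FAULT, evict 2, frames=[3,1]
Step 14: ref 2 -> FAULT, evict 3, frames=[2,1]
At step 14: evicted page 3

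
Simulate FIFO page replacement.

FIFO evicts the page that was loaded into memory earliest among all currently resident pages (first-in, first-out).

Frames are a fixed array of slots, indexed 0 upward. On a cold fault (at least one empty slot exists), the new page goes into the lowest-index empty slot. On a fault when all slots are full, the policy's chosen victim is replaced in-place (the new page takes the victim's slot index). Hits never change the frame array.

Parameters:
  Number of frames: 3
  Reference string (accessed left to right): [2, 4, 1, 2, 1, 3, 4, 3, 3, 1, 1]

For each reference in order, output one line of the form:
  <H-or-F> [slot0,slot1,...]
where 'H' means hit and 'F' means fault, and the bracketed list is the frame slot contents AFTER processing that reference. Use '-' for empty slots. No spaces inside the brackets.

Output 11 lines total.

F [2,-,-]
F [2,4,-]
F [2,4,1]
H [2,4,1]
H [2,4,1]
F [3,4,1]
H [3,4,1]
H [3,4,1]
H [3,4,1]
H [3,4,1]
H [3,4,1]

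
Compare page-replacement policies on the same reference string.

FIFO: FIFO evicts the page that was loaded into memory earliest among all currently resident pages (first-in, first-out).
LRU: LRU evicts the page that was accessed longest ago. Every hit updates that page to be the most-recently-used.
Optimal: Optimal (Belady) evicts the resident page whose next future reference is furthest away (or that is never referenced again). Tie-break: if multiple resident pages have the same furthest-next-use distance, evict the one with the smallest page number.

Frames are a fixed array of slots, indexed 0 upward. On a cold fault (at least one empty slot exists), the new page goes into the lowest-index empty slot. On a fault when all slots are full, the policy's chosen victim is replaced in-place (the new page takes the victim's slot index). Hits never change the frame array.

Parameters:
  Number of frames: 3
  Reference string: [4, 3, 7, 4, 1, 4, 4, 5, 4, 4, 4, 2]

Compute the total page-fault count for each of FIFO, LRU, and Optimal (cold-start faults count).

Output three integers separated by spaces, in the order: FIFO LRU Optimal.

--- FIFO ---
  step 0: ref 4 -> FAULT, frames=[4,-,-] (faults so far: 1)
  step 1: ref 3 -> FAULT, frames=[4,3,-] (faults so far: 2)
  step 2: ref 7 -> FAULT, frames=[4,3,7] (faults so far: 3)
  step 3: ref 4 -> HIT, frames=[4,3,7] (faults so far: 3)
  step 4: ref 1 -> FAULT, evict 4, frames=[1,3,7] (faults so far: 4)
  step 5: ref 4 -> FAULT, evict 3, frames=[1,4,7] (faults so far: 5)
  step 6: ref 4 -> HIT, frames=[1,4,7] (faults so far: 5)
  step 7: ref 5 -> FAULT, evict 7, frames=[1,4,5] (faults so far: 6)
  step 8: ref 4 -> HIT, frames=[1,4,5] (faults so far: 6)
  step 9: ref 4 -> HIT, frames=[1,4,5] (faults so far: 6)
  step 10: ref 4 -> HIT, frames=[1,4,5] (faults so far: 6)
  step 11: ref 2 -> FAULT, evict 1, frames=[2,4,5] (faults so far: 7)
  FIFO total faults: 7
--- LRU ---
  step 0: ref 4 -> FAULT, frames=[4,-,-] (faults so far: 1)
  step 1: ref 3 -> FAULT, frames=[4,3,-] (faults so far: 2)
  step 2: ref 7 -> FAULT, frames=[4,3,7] (faults so far: 3)
  step 3: ref 4 -> HIT, frames=[4,3,7] (faults so far: 3)
  step 4: ref 1 -> FAULT, evict 3, frames=[4,1,7] (faults so far: 4)
  step 5: ref 4 -> HIT, frames=[4,1,7] (faults so far: 4)
  step 6: ref 4 -> HIT, frames=[4,1,7] (faults so far: 4)
  step 7: ref 5 -> FAULT, evict 7, frames=[4,1,5] (faults so far: 5)
  step 8: ref 4 -> HIT, frames=[4,1,5] (faults so far: 5)
  step 9: ref 4 -> HIT, frames=[4,1,5] (faults so far: 5)
  step 10: ref 4 -> HIT, frames=[4,1,5] (faults so far: 5)
  step 11: ref 2 -> FAULT, evict 1, frames=[4,2,5] (faults so far: 6)
  LRU total faults: 6
--- Optimal ---
  step 0: ref 4 -> FAULT, frames=[4,-,-] (faults so far: 1)
  step 1: ref 3 -> FAULT, frames=[4,3,-] (faults so far: 2)
  step 2: ref 7 -> FAULT, frames=[4,3,7] (faults so far: 3)
  step 3: ref 4 -> HIT, frames=[4,3,7] (faults so far: 3)
  step 4: ref 1 -> FAULT, evict 3, frames=[4,1,7] (faults so far: 4)
  step 5: ref 4 -> HIT, frames=[4,1,7] (faults so far: 4)
  step 6: ref 4 -> HIT, frames=[4,1,7] (faults so far: 4)
  step 7: ref 5 -> FAULT, evict 1, frames=[4,5,7] (faults so far: 5)
  step 8: ref 4 -> HIT, frames=[4,5,7] (faults so far: 5)
  step 9: ref 4 -> HIT, frames=[4,5,7] (faults so far: 5)
  step 10: ref 4 -> HIT, frames=[4,5,7] (faults so far: 5)
  step 11: ref 2 -> FAULT, evict 4, frames=[2,5,7] (faults so far: 6)
  Optimal total faults: 6

Answer: 7 6 6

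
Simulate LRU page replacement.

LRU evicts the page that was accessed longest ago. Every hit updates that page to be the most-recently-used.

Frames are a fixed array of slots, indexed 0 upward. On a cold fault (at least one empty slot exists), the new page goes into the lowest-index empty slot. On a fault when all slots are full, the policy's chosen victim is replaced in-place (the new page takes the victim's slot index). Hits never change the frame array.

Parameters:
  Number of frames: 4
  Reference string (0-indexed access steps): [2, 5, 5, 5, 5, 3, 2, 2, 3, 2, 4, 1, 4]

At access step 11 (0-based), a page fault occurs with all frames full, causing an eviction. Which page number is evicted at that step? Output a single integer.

Step 0: ref 2 -> FAULT, frames=[2,-,-,-]
Step 1: ref 5 -> FAULT, frames=[2,5,-,-]
Step 2: ref 5 -> HIT, frames=[2,5,-,-]
Step 3: ref 5 -> HIT, frames=[2,5,-,-]
Step 4: ref 5 -> HIT, frames=[2,5,-,-]
Step 5: ref 3 -> FAULT, frames=[2,5,3,-]
Step 6: ref 2 -> HIT, frames=[2,5,3,-]
Step 7: ref 2 -> HIT, frames=[2,5,3,-]
Step 8: ref 3 -> HIT, frames=[2,5,3,-]
Step 9: ref 2 -> HIT, frames=[2,5,3,-]
Step 10: ref 4 -> FAULT, frames=[2,5,3,4]
Step 11: ref 1 -> FAULT, evict 5, frames=[2,1,3,4]
At step 11: evicted page 5

Answer: 5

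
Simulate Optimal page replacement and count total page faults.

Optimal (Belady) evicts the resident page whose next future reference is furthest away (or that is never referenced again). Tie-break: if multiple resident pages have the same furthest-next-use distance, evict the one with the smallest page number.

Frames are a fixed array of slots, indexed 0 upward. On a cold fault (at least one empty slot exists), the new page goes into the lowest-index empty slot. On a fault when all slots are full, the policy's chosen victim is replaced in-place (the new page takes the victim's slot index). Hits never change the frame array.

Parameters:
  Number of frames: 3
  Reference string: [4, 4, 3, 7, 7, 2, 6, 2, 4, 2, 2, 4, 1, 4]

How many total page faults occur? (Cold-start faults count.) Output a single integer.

Step 0: ref 4 → FAULT, frames=[4,-,-]
Step 1: ref 4 → HIT, frames=[4,-,-]
Step 2: ref 3 → FAULT, frames=[4,3,-]
Step 3: ref 7 → FAULT, frames=[4,3,7]
Step 4: ref 7 → HIT, frames=[4,3,7]
Step 5: ref 2 → FAULT (evict 3), frames=[4,2,7]
Step 6: ref 6 → FAULT (evict 7), frames=[4,2,6]
Step 7: ref 2 → HIT, frames=[4,2,6]
Step 8: ref 4 → HIT, frames=[4,2,6]
Step 9: ref 2 → HIT, frames=[4,2,6]
Step 10: ref 2 → HIT, frames=[4,2,6]
Step 11: ref 4 → HIT, frames=[4,2,6]
Step 12: ref 1 → FAULT (evict 2), frames=[4,1,6]
Step 13: ref 4 → HIT, frames=[4,1,6]
Total faults: 6

Answer: 6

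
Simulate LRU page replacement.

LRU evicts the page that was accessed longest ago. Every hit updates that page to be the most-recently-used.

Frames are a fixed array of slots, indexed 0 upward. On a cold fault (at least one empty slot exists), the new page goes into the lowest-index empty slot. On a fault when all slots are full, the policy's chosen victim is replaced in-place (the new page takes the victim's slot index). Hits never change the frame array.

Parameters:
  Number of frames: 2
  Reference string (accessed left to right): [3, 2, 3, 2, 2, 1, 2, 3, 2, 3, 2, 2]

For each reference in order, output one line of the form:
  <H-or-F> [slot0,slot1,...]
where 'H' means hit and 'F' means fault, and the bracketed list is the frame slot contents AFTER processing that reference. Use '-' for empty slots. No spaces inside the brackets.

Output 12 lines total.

F [3,-]
F [3,2]
H [3,2]
H [3,2]
H [3,2]
F [1,2]
H [1,2]
F [3,2]
H [3,2]
H [3,2]
H [3,2]
H [3,2]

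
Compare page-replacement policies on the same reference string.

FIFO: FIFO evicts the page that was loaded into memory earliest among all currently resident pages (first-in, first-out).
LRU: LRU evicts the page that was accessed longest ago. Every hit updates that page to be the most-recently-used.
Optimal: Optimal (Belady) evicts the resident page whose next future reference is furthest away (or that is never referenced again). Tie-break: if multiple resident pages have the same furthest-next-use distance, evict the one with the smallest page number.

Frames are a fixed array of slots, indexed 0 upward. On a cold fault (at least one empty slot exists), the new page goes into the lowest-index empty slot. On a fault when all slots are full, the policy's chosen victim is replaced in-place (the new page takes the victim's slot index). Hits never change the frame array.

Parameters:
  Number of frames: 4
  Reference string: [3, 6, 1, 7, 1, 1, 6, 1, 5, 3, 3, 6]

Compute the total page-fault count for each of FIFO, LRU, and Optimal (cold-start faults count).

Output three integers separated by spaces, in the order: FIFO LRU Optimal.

Answer: 7 6 5

Derivation:
--- FIFO ---
  step 0: ref 3 -> FAULT, frames=[3,-,-,-] (faults so far: 1)
  step 1: ref 6 -> FAULT, frames=[3,6,-,-] (faults so far: 2)
  step 2: ref 1 -> FAULT, frames=[3,6,1,-] (faults so far: 3)
  step 3: ref 7 -> FAULT, frames=[3,6,1,7] (faults so far: 4)
  step 4: ref 1 -> HIT, frames=[3,6,1,7] (faults so far: 4)
  step 5: ref 1 -> HIT, frames=[3,6,1,7] (faults so far: 4)
  step 6: ref 6 -> HIT, frames=[3,6,1,7] (faults so far: 4)
  step 7: ref 1 -> HIT, frames=[3,6,1,7] (faults so far: 4)
  step 8: ref 5 -> FAULT, evict 3, frames=[5,6,1,7] (faults so far: 5)
  step 9: ref 3 -> FAULT, evict 6, frames=[5,3,1,7] (faults so far: 6)
  step 10: ref 3 -> HIT, frames=[5,3,1,7] (faults so far: 6)
  step 11: ref 6 -> FAULT, evict 1, frames=[5,3,6,7] (faults so far: 7)
  FIFO total faults: 7
--- LRU ---
  step 0: ref 3 -> FAULT, frames=[3,-,-,-] (faults so far: 1)
  step 1: ref 6 -> FAULT, frames=[3,6,-,-] (faults so far: 2)
  step 2: ref 1 -> FAULT, frames=[3,6,1,-] (faults so far: 3)
  step 3: ref 7 -> FAULT, frames=[3,6,1,7] (faults so far: 4)
  step 4: ref 1 -> HIT, frames=[3,6,1,7] (faults so far: 4)
  step 5: ref 1 -> HIT, frames=[3,6,1,7] (faults so far: 4)
  step 6: ref 6 -> HIT, frames=[3,6,1,7] (faults so far: 4)
  step 7: ref 1 -> HIT, frames=[3,6,1,7] (faults so far: 4)
  step 8: ref 5 -> FAULT, evict 3, frames=[5,6,1,7] (faults so far: 5)
  step 9: ref 3 -> FAULT, evict 7, frames=[5,6,1,3] (faults so far: 6)
  step 10: ref 3 -> HIT, frames=[5,6,1,3] (faults so far: 6)
  step 11: ref 6 -> HIT, frames=[5,6,1,3] (faults so far: 6)
  LRU total faults: 6
--- Optimal ---
  step 0: ref 3 -> FAULT, frames=[3,-,-,-] (faults so far: 1)
  step 1: ref 6 -> FAULT, frames=[3,6,-,-] (faults so far: 2)
  step 2: ref 1 -> FAULT, frames=[3,6,1,-] (faults so far: 3)
  step 3: ref 7 -> FAULT, frames=[3,6,1,7] (faults so far: 4)
  step 4: ref 1 -> HIT, frames=[3,6,1,7] (faults so far: 4)
  step 5: ref 1 -> HIT, frames=[3,6,1,7] (faults so far: 4)
  step 6: ref 6 -> HIT, frames=[3,6,1,7] (faults so far: 4)
  step 7: ref 1 -> HIT, frames=[3,6,1,7] (faults so far: 4)
  step 8: ref 5 -> FAULT, evict 1, frames=[3,6,5,7] (faults so far: 5)
  step 9: ref 3 -> HIT, frames=[3,6,5,7] (faults so far: 5)
  step 10: ref 3 -> HIT, frames=[3,6,5,7] (faults so far: 5)
  step 11: ref 6 -> HIT, frames=[3,6,5,7] (faults so far: 5)
  Optimal total faults: 5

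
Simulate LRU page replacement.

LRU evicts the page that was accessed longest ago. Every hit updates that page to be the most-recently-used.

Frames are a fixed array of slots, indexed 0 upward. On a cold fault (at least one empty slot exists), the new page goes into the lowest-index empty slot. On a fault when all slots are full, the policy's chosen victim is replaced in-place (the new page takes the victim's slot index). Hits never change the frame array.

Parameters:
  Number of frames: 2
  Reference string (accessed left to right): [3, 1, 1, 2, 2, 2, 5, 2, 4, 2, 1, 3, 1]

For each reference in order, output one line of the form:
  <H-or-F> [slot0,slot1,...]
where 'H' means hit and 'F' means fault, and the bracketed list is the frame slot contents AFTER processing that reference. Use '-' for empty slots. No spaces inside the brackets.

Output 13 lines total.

F [3,-]
F [3,1]
H [3,1]
F [2,1]
H [2,1]
H [2,1]
F [2,5]
H [2,5]
F [2,4]
H [2,4]
F [2,1]
F [3,1]
H [3,1]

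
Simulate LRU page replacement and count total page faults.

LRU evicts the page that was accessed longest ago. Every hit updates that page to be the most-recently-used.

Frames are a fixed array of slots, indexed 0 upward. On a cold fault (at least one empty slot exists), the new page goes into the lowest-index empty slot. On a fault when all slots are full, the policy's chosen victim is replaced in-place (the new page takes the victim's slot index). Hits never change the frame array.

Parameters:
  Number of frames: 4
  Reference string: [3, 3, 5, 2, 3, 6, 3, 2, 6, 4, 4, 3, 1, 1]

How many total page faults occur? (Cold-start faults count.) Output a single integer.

Step 0: ref 3 → FAULT, frames=[3,-,-,-]
Step 1: ref 3 → HIT, frames=[3,-,-,-]
Step 2: ref 5 → FAULT, frames=[3,5,-,-]
Step 3: ref 2 → FAULT, frames=[3,5,2,-]
Step 4: ref 3 → HIT, frames=[3,5,2,-]
Step 5: ref 6 → FAULT, frames=[3,5,2,6]
Step 6: ref 3 → HIT, frames=[3,5,2,6]
Step 7: ref 2 → HIT, frames=[3,5,2,6]
Step 8: ref 6 → HIT, frames=[3,5,2,6]
Step 9: ref 4 → FAULT (evict 5), frames=[3,4,2,6]
Step 10: ref 4 → HIT, frames=[3,4,2,6]
Step 11: ref 3 → HIT, frames=[3,4,2,6]
Step 12: ref 1 → FAULT (evict 2), frames=[3,4,1,6]
Step 13: ref 1 → HIT, frames=[3,4,1,6]
Total faults: 6

Answer: 6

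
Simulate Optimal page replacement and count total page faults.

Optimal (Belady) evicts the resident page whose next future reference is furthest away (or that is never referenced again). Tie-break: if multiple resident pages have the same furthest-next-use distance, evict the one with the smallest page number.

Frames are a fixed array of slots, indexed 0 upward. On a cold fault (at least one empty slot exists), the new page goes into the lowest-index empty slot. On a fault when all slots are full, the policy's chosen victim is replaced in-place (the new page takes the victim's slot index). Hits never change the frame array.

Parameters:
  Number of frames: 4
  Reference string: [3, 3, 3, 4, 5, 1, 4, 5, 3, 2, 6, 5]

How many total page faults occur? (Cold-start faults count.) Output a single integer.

Step 0: ref 3 → FAULT, frames=[3,-,-,-]
Step 1: ref 3 → HIT, frames=[3,-,-,-]
Step 2: ref 3 → HIT, frames=[3,-,-,-]
Step 3: ref 4 → FAULT, frames=[3,4,-,-]
Step 4: ref 5 → FAULT, frames=[3,4,5,-]
Step 5: ref 1 → FAULT, frames=[3,4,5,1]
Step 6: ref 4 → HIT, frames=[3,4,5,1]
Step 7: ref 5 → HIT, frames=[3,4,5,1]
Step 8: ref 3 → HIT, frames=[3,4,5,1]
Step 9: ref 2 → FAULT (evict 1), frames=[3,4,5,2]
Step 10: ref 6 → FAULT (evict 2), frames=[3,4,5,6]
Step 11: ref 5 → HIT, frames=[3,4,5,6]
Total faults: 6

Answer: 6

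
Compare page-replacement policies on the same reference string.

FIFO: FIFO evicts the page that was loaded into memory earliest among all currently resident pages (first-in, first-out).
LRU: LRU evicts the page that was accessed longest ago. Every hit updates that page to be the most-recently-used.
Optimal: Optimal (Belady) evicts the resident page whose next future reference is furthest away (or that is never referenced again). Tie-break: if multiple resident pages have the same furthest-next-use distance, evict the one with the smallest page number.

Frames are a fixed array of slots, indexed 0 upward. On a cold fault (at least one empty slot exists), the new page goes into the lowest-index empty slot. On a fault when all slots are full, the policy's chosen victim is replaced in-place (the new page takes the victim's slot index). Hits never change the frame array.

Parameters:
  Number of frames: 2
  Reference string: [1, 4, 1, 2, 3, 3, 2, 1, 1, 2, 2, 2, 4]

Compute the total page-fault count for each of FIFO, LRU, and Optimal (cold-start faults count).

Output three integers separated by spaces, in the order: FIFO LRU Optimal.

--- FIFO ---
  step 0: ref 1 -> FAULT, frames=[1,-] (faults so far: 1)
  step 1: ref 4 -> FAULT, frames=[1,4] (faults so far: 2)
  step 2: ref 1 -> HIT, frames=[1,4] (faults so far: 2)
  step 3: ref 2 -> FAULT, evict 1, frames=[2,4] (faults so far: 3)
  step 4: ref 3 -> FAULT, evict 4, frames=[2,3] (faults so far: 4)
  step 5: ref 3 -> HIT, frames=[2,3] (faults so far: 4)
  step 6: ref 2 -> HIT, frames=[2,3] (faults so far: 4)
  step 7: ref 1 -> FAULT, evict 2, frames=[1,3] (faults so far: 5)
  step 8: ref 1 -> HIT, frames=[1,3] (faults so far: 5)
  step 9: ref 2 -> FAULT, evict 3, frames=[1,2] (faults so far: 6)
  step 10: ref 2 -> HIT, frames=[1,2] (faults so far: 6)
  step 11: ref 2 -> HIT, frames=[1,2] (faults so far: 6)
  step 12: ref 4 -> FAULT, evict 1, frames=[4,2] (faults so far: 7)
  FIFO total faults: 7
--- LRU ---
  step 0: ref 1 -> FAULT, frames=[1,-] (faults so far: 1)
  step 1: ref 4 -> FAULT, frames=[1,4] (faults so far: 2)
  step 2: ref 1 -> HIT, frames=[1,4] (faults so far: 2)
  step 3: ref 2 -> FAULT, evict 4, frames=[1,2] (faults so far: 3)
  step 4: ref 3 -> FAULT, evict 1, frames=[3,2] (faults so far: 4)
  step 5: ref 3 -> HIT, frames=[3,2] (faults so far: 4)
  step 6: ref 2 -> HIT, frames=[3,2] (faults so far: 4)
  step 7: ref 1 -> FAULT, evict 3, frames=[1,2] (faults so far: 5)
  step 8: ref 1 -> HIT, frames=[1,2] (faults so far: 5)
  step 9: ref 2 -> HIT, frames=[1,2] (faults so far: 5)
  step 10: ref 2 -> HIT, frames=[1,2] (faults so far: 5)
  step 11: ref 2 -> HIT, frames=[1,2] (faults so far: 5)
  step 12: ref 4 -> FAULT, evict 1, frames=[4,2] (faults so far: 6)
  LRU total faults: 6
--- Optimal ---
  step 0: ref 1 -> FAULT, frames=[1,-] (faults so far: 1)
  step 1: ref 4 -> FAULT, frames=[1,4] (faults so far: 2)
  step 2: ref 1 -> HIT, frames=[1,4] (faults so far: 2)
  step 3: ref 2 -> FAULT, evict 4, frames=[1,2] (faults so far: 3)
  step 4: ref 3 -> FAULT, evict 1, frames=[3,2] (faults so far: 4)
  step 5: ref 3 -> HIT, frames=[3,2] (faults so far: 4)
  step 6: ref 2 -> HIT, frames=[3,2] (faults so far: 4)
  step 7: ref 1 -> FAULT, evict 3, frames=[1,2] (faults so far: 5)
  step 8: ref 1 -> HIT, frames=[1,2] (faults so far: 5)
  step 9: ref 2 -> HIT, frames=[1,2] (faults so far: 5)
  step 10: ref 2 -> HIT, frames=[1,2] (faults so far: 5)
  step 11: ref 2 -> HIT, frames=[1,2] (faults so far: 5)
  step 12: ref 4 -> FAULT, evict 1, frames=[4,2] (faults so far: 6)
  Optimal total faults: 6

Answer: 7 6 6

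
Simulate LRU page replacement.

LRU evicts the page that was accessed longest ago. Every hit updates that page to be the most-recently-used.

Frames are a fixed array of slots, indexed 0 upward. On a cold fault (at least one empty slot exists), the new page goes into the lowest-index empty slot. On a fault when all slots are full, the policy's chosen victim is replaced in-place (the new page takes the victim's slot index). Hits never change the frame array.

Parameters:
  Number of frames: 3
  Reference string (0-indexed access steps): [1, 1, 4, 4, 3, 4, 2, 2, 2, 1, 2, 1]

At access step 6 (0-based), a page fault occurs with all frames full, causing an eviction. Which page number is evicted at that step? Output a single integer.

Answer: 1

Derivation:
Step 0: ref 1 -> FAULT, frames=[1,-,-]
Step 1: ref 1 -> HIT, frames=[1,-,-]
Step 2: ref 4 -> FAULT, frames=[1,4,-]
Step 3: ref 4 -> HIT, frames=[1,4,-]
Step 4: ref 3 -> FAULT, frames=[1,4,3]
Step 5: ref 4 -> HIT, frames=[1,4,3]
Step 6: ref 2 -> FAULT, evict 1, frames=[2,4,3]
At step 6: evicted page 1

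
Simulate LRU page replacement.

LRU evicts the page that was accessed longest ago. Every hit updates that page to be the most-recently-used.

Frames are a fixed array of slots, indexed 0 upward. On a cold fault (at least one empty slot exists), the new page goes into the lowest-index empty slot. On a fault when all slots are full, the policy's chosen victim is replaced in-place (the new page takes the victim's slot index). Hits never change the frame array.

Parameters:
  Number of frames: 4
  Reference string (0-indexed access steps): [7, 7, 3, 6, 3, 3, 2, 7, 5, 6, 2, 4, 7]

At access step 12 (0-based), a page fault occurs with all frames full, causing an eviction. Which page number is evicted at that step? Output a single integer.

Answer: 5

Derivation:
Step 0: ref 7 -> FAULT, frames=[7,-,-,-]
Step 1: ref 7 -> HIT, frames=[7,-,-,-]
Step 2: ref 3 -> FAULT, frames=[7,3,-,-]
Step 3: ref 6 -> FAULT, frames=[7,3,6,-]
Step 4: ref 3 -> HIT, frames=[7,3,6,-]
Step 5: ref 3 -> HIT, frames=[7,3,6,-]
Step 6: ref 2 -> FAULT, frames=[7,3,6,2]
Step 7: ref 7 -> HIT, frames=[7,3,6,2]
Step 8: ref 5 -> FAULT, evict 6, frames=[7,3,5,2]
Step 9: ref 6 -> FAULT, evict 3, frames=[7,6,5,2]
Step 10: ref 2 -> HIT, frames=[7,6,5,2]
Step 11: ref 4 -> FAULT, evict 7, frames=[4,6,5,2]
Step 12: ref 7 -> FAULT, evict 5, frames=[4,6,7,2]
At step 12: evicted page 5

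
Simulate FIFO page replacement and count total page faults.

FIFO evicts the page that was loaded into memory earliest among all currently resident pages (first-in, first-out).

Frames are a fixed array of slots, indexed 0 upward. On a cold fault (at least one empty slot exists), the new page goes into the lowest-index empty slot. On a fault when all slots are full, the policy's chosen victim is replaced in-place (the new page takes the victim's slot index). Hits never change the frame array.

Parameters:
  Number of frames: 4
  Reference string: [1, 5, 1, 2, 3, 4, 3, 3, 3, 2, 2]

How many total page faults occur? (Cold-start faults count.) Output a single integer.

Step 0: ref 1 → FAULT, frames=[1,-,-,-]
Step 1: ref 5 → FAULT, frames=[1,5,-,-]
Step 2: ref 1 → HIT, frames=[1,5,-,-]
Step 3: ref 2 → FAULT, frames=[1,5,2,-]
Step 4: ref 3 → FAULT, frames=[1,5,2,3]
Step 5: ref 4 → FAULT (evict 1), frames=[4,5,2,3]
Step 6: ref 3 → HIT, frames=[4,5,2,3]
Step 7: ref 3 → HIT, frames=[4,5,2,3]
Step 8: ref 3 → HIT, frames=[4,5,2,3]
Step 9: ref 2 → HIT, frames=[4,5,2,3]
Step 10: ref 2 → HIT, frames=[4,5,2,3]
Total faults: 5

Answer: 5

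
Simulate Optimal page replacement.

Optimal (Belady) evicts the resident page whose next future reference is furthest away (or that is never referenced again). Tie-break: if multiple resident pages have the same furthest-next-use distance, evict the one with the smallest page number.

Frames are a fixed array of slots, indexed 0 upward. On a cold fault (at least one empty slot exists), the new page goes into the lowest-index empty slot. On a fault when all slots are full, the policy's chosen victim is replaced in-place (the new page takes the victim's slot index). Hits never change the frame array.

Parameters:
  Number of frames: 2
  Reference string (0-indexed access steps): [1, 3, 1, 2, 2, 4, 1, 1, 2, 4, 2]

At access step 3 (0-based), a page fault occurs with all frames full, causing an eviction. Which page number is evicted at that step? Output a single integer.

Step 0: ref 1 -> FAULT, frames=[1,-]
Step 1: ref 3 -> FAULT, frames=[1,3]
Step 2: ref 1 -> HIT, frames=[1,3]
Step 3: ref 2 -> FAULT, evict 3, frames=[1,2]
At step 3: evicted page 3

Answer: 3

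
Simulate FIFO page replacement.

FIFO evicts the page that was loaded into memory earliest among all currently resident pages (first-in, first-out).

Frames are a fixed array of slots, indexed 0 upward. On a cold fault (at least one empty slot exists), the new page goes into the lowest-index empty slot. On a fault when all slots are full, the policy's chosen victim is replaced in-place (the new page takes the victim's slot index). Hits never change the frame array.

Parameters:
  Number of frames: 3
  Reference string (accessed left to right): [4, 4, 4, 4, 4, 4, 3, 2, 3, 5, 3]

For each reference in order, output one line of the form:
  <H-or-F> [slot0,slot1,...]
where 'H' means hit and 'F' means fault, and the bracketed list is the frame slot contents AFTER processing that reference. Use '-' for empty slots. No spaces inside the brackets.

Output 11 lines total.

F [4,-,-]
H [4,-,-]
H [4,-,-]
H [4,-,-]
H [4,-,-]
H [4,-,-]
F [4,3,-]
F [4,3,2]
H [4,3,2]
F [5,3,2]
H [5,3,2]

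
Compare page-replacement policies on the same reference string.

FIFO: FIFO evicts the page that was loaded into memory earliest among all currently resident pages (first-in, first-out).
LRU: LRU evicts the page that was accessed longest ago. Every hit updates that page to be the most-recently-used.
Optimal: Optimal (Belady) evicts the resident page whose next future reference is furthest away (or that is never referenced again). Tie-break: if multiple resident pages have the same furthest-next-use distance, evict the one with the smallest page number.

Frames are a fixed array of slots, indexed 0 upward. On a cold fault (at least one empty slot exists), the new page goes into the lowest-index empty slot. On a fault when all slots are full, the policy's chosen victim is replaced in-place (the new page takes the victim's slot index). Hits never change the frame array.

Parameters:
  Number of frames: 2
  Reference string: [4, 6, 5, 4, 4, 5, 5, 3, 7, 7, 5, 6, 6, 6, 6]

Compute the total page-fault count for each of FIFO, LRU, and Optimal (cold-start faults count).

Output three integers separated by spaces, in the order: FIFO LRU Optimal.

Answer: 8 8 6

Derivation:
--- FIFO ---
  step 0: ref 4 -> FAULT, frames=[4,-] (faults so far: 1)
  step 1: ref 6 -> FAULT, frames=[4,6] (faults so far: 2)
  step 2: ref 5 -> FAULT, evict 4, frames=[5,6] (faults so far: 3)
  step 3: ref 4 -> FAULT, evict 6, frames=[5,4] (faults so far: 4)
  step 4: ref 4 -> HIT, frames=[5,4] (faults so far: 4)
  step 5: ref 5 -> HIT, frames=[5,4] (faults so far: 4)
  step 6: ref 5 -> HIT, frames=[5,4] (faults so far: 4)
  step 7: ref 3 -> FAULT, evict 5, frames=[3,4] (faults so far: 5)
  step 8: ref 7 -> FAULT, evict 4, frames=[3,7] (faults so far: 6)
  step 9: ref 7 -> HIT, frames=[3,7] (faults so far: 6)
  step 10: ref 5 -> FAULT, evict 3, frames=[5,7] (faults so far: 7)
  step 11: ref 6 -> FAULT, evict 7, frames=[5,6] (faults so far: 8)
  step 12: ref 6 -> HIT, frames=[5,6] (faults so far: 8)
  step 13: ref 6 -> HIT, frames=[5,6] (faults so far: 8)
  step 14: ref 6 -> HIT, frames=[5,6] (faults so far: 8)
  FIFO total faults: 8
--- LRU ---
  step 0: ref 4 -> FAULT, frames=[4,-] (faults so far: 1)
  step 1: ref 6 -> FAULT, frames=[4,6] (faults so far: 2)
  step 2: ref 5 -> FAULT, evict 4, frames=[5,6] (faults so far: 3)
  step 3: ref 4 -> FAULT, evict 6, frames=[5,4] (faults so far: 4)
  step 4: ref 4 -> HIT, frames=[5,4] (faults so far: 4)
  step 5: ref 5 -> HIT, frames=[5,4] (faults so far: 4)
  step 6: ref 5 -> HIT, frames=[5,4] (faults so far: 4)
  step 7: ref 3 -> FAULT, evict 4, frames=[5,3] (faults so far: 5)
  step 8: ref 7 -> FAULT, evict 5, frames=[7,3] (faults so far: 6)
  step 9: ref 7 -> HIT, frames=[7,3] (faults so far: 6)
  step 10: ref 5 -> FAULT, evict 3, frames=[7,5] (faults so far: 7)
  step 11: ref 6 -> FAULT, evict 7, frames=[6,5] (faults so far: 8)
  step 12: ref 6 -> HIT, frames=[6,5] (faults so far: 8)
  step 13: ref 6 -> HIT, frames=[6,5] (faults so far: 8)
  step 14: ref 6 -> HIT, frames=[6,5] (faults so far: 8)
  LRU total faults: 8
--- Optimal ---
  step 0: ref 4 -> FAULT, frames=[4,-] (faults so far: 1)
  step 1: ref 6 -> FAULT, frames=[4,6] (faults so far: 2)
  step 2: ref 5 -> FAULT, evict 6, frames=[4,5] (faults so far: 3)
  step 3: ref 4 -> HIT, frames=[4,5] (faults so far: 3)
  step 4: ref 4 -> HIT, frames=[4,5] (faults so far: 3)
  step 5: ref 5 -> HIT, frames=[4,5] (faults so far: 3)
  step 6: ref 5 -> HIT, frames=[4,5] (faults so far: 3)
  step 7: ref 3 -> FAULT, evict 4, frames=[3,5] (faults so far: 4)
  step 8: ref 7 -> FAULT, evict 3, frames=[7,5] (faults so far: 5)
  step 9: ref 7 -> HIT, frames=[7,5] (faults so far: 5)
  step 10: ref 5 -> HIT, frames=[7,5] (faults so far: 5)
  step 11: ref 6 -> FAULT, evict 5, frames=[7,6] (faults so far: 6)
  step 12: ref 6 -> HIT, frames=[7,6] (faults so far: 6)
  step 13: ref 6 -> HIT, frames=[7,6] (faults so far: 6)
  step 14: ref 6 -> HIT, frames=[7,6] (faults so far: 6)
  Optimal total faults: 6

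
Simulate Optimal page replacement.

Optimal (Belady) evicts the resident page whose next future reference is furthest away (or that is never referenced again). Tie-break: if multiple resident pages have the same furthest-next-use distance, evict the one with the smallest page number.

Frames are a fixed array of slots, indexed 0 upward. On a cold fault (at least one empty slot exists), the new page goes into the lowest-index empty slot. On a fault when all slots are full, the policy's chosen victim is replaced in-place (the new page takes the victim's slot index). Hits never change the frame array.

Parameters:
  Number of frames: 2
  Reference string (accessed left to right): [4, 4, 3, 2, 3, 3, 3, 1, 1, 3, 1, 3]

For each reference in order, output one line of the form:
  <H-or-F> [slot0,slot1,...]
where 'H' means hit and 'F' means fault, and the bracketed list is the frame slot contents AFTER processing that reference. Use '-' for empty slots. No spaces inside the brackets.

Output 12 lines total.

F [4,-]
H [4,-]
F [4,3]
F [2,3]
H [2,3]
H [2,3]
H [2,3]
F [1,3]
H [1,3]
H [1,3]
H [1,3]
H [1,3]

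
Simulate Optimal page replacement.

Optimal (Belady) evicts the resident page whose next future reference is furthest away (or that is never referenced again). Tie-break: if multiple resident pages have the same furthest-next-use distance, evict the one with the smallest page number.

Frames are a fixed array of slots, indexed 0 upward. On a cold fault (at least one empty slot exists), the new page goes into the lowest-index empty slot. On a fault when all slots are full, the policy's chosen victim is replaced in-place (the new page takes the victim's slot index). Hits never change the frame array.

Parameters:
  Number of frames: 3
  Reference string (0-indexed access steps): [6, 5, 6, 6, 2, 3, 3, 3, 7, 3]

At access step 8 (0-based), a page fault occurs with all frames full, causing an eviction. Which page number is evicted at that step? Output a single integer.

Answer: 5

Derivation:
Step 0: ref 6 -> FAULT, frames=[6,-,-]
Step 1: ref 5 -> FAULT, frames=[6,5,-]
Step 2: ref 6 -> HIT, frames=[6,5,-]
Step 3: ref 6 -> HIT, frames=[6,5,-]
Step 4: ref 2 -> FAULT, frames=[6,5,2]
Step 5: ref 3 -> FAULT, evict 2, frames=[6,5,3]
Step 6: ref 3 -> HIT, frames=[6,5,3]
Step 7: ref 3 -> HIT, frames=[6,5,3]
Step 8: ref 7 -> FAULT, evict 5, frames=[6,7,3]
At step 8: evicted page 5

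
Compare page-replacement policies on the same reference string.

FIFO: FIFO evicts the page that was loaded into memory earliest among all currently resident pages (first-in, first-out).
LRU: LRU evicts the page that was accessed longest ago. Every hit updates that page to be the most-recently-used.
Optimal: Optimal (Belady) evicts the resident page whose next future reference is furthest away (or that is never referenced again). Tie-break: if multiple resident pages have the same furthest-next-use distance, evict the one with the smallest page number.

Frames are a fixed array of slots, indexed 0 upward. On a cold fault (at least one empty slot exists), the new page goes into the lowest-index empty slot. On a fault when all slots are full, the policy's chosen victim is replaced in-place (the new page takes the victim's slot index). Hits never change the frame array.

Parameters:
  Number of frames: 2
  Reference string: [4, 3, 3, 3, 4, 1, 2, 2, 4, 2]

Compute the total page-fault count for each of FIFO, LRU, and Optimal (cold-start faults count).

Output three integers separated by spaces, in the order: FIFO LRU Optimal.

--- FIFO ---
  step 0: ref 4 -> FAULT, frames=[4,-] (faults so far: 1)
  step 1: ref 3 -> FAULT, frames=[4,3] (faults so far: 2)
  step 2: ref 3 -> HIT, frames=[4,3] (faults so far: 2)
  step 3: ref 3 -> HIT, frames=[4,3] (faults so far: 2)
  step 4: ref 4 -> HIT, frames=[4,3] (faults so far: 2)
  step 5: ref 1 -> FAULT, evict 4, frames=[1,3] (faults so far: 3)
  step 6: ref 2 -> FAULT, evict 3, frames=[1,2] (faults so far: 4)
  step 7: ref 2 -> HIT, frames=[1,2] (faults so far: 4)
  step 8: ref 4 -> FAULT, evict 1, frames=[4,2] (faults so far: 5)
  step 9: ref 2 -> HIT, frames=[4,2] (faults so far: 5)
  FIFO total faults: 5
--- LRU ---
  step 0: ref 4 -> FAULT, frames=[4,-] (faults so far: 1)
  step 1: ref 3 -> FAULT, frames=[4,3] (faults so far: 2)
  step 2: ref 3 -> HIT, frames=[4,3] (faults so far: 2)
  step 3: ref 3 -> HIT, frames=[4,3] (faults so far: 2)
  step 4: ref 4 -> HIT, frames=[4,3] (faults so far: 2)
  step 5: ref 1 -> FAULT, evict 3, frames=[4,1] (faults so far: 3)
  step 6: ref 2 -> FAULT, evict 4, frames=[2,1] (faults so far: 4)
  step 7: ref 2 -> HIT, frames=[2,1] (faults so far: 4)
  step 8: ref 4 -> FAULT, evict 1, frames=[2,4] (faults so far: 5)
  step 9: ref 2 -> HIT, frames=[2,4] (faults so far: 5)
  LRU total faults: 5
--- Optimal ---
  step 0: ref 4 -> FAULT, frames=[4,-] (faults so far: 1)
  step 1: ref 3 -> FAULT, frames=[4,3] (faults so far: 2)
  step 2: ref 3 -> HIT, frames=[4,3] (faults so far: 2)
  step 3: ref 3 -> HIT, frames=[4,3] (faults so far: 2)
  step 4: ref 4 -> HIT, frames=[4,3] (faults so far: 2)
  step 5: ref 1 -> FAULT, evict 3, frames=[4,1] (faults so far: 3)
  step 6: ref 2 -> FAULT, evict 1, frames=[4,2] (faults so far: 4)
  step 7: ref 2 -> HIT, frames=[4,2] (faults so far: 4)
  step 8: ref 4 -> HIT, frames=[4,2] (faults so far: 4)
  step 9: ref 2 -> HIT, frames=[4,2] (faults so far: 4)
  Optimal total faults: 4

Answer: 5 5 4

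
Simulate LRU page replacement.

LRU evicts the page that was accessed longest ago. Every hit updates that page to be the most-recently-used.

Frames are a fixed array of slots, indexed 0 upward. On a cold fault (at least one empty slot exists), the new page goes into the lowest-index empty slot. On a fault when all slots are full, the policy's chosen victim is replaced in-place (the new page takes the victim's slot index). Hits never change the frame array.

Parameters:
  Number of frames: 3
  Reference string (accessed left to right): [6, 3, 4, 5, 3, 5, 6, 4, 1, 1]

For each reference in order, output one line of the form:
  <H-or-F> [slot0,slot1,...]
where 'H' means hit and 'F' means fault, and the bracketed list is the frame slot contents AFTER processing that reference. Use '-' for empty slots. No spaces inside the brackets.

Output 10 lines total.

F [6,-,-]
F [6,3,-]
F [6,3,4]
F [5,3,4]
H [5,3,4]
H [5,3,4]
F [5,3,6]
F [5,4,6]
F [1,4,6]
H [1,4,6]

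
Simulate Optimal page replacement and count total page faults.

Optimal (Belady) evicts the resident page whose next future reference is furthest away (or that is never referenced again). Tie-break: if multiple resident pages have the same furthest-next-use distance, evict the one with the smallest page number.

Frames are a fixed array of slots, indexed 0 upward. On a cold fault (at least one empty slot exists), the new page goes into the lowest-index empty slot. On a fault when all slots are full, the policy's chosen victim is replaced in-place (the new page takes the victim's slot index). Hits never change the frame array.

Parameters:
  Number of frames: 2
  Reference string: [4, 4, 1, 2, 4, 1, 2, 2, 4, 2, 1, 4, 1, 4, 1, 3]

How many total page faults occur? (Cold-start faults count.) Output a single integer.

Step 0: ref 4 → FAULT, frames=[4,-]
Step 1: ref 4 → HIT, frames=[4,-]
Step 2: ref 1 → FAULT, frames=[4,1]
Step 3: ref 2 → FAULT (evict 1), frames=[4,2]
Step 4: ref 4 → HIT, frames=[4,2]
Step 5: ref 1 → FAULT (evict 4), frames=[1,2]
Step 6: ref 2 → HIT, frames=[1,2]
Step 7: ref 2 → HIT, frames=[1,2]
Step 8: ref 4 → FAULT (evict 1), frames=[4,2]
Step 9: ref 2 → HIT, frames=[4,2]
Step 10: ref 1 → FAULT (evict 2), frames=[4,1]
Step 11: ref 4 → HIT, frames=[4,1]
Step 12: ref 1 → HIT, frames=[4,1]
Step 13: ref 4 → HIT, frames=[4,1]
Step 14: ref 1 → HIT, frames=[4,1]
Step 15: ref 3 → FAULT (evict 1), frames=[4,3]
Total faults: 7

Answer: 7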